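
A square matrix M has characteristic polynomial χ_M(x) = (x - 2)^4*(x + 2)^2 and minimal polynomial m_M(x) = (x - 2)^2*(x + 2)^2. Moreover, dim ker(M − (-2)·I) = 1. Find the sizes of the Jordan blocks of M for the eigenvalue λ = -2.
Block sizes for λ = -2: [2]

Step 1 — from the characteristic polynomial, algebraic multiplicity of λ = -2 is 2. From dim ker(M − (-2)·I) = 1, there are exactly 1 Jordan blocks for λ = -2.
Step 2 — from the minimal polynomial, the factor (x + 2)^2 tells us the largest block for λ = -2 has size 2.
Step 3 — with total size 2, 1 blocks, and largest block 2, the block sizes (in nonincreasing order) are [2].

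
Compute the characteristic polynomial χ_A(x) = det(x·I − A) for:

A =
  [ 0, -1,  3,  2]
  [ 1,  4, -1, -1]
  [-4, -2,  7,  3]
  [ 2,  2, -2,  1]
x^4 - 12*x^3 + 54*x^2 - 108*x + 81

Expanding det(x·I − A) (e.g. by cofactor expansion or by noting that A is similar to its Jordan form J, which has the same characteristic polynomial as A) gives
  χ_A(x) = x^4 - 12*x^3 + 54*x^2 - 108*x + 81
which factors as (x - 3)^4. The eigenvalues (with algebraic multiplicities) are λ = 3 with multiplicity 4.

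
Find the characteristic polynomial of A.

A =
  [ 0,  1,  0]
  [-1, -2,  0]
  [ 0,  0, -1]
x^3 + 3*x^2 + 3*x + 1

Expanding det(x·I − A) (e.g. by cofactor expansion or by noting that A is similar to its Jordan form J, which has the same characteristic polynomial as A) gives
  χ_A(x) = x^3 + 3*x^2 + 3*x + 1
which factors as (x + 1)^3. The eigenvalues (with algebraic multiplicities) are λ = -1 with multiplicity 3.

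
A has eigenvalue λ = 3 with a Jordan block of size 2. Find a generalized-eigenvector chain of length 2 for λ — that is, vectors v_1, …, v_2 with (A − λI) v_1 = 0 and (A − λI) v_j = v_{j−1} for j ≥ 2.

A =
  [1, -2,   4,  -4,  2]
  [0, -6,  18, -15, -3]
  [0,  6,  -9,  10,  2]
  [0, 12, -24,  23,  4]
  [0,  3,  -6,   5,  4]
A Jordan chain for λ = 3 of length 2:
v_1 = (0, 9, -6, -12, -3)ᵀ
v_2 = (1, -1, 0, 0, 0)ᵀ

Let N = A − (3)·I. We want v_2 with N^2 v_2 = 0 but N^1 v_2 ≠ 0; then v_{j-1} := N · v_j for j = 2, …, 2.

Pick v_2 = (1, -1, 0, 0, 0)ᵀ.
Then v_1 = N · v_2 = (0, 9, -6, -12, -3)ᵀ.

Sanity check: (A − (3)·I) v_1 = (0, 0, 0, 0, 0)ᵀ = 0. ✓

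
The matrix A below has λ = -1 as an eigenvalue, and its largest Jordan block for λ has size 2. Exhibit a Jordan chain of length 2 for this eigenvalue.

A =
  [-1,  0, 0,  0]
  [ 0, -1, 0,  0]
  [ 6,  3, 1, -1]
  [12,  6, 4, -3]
A Jordan chain for λ = -1 of length 2:
v_1 = (0, 0, 6, 12)ᵀ
v_2 = (1, 0, 0, 0)ᵀ

Let N = A − (-1)·I. We want v_2 with N^2 v_2 = 0 but N^1 v_2 ≠ 0; then v_{j-1} := N · v_j for j = 2, …, 2.

Pick v_2 = (1, 0, 0, 0)ᵀ.
Then v_1 = N · v_2 = (0, 0, 6, 12)ᵀ.

Sanity check: (A − (-1)·I) v_1 = (0, 0, 0, 0)ᵀ = 0. ✓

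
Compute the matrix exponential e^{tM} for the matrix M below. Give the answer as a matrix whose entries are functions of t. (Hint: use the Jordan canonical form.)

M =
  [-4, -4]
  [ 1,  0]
e^{tM} =
  [-2*t*exp(-2*t) + exp(-2*t), -4*t*exp(-2*t)]
  [t*exp(-2*t), 2*t*exp(-2*t) + exp(-2*t)]

Strategy: write M = P · J · P⁻¹ where J is a Jordan canonical form, so e^{tM} = P · e^{tJ} · P⁻¹, and e^{tJ} can be computed block-by-block.

M has Jordan form
J =
  [-2,  1]
  [ 0, -2]
(up to reordering of blocks).

Per-block formulas:
  For a 2×2 Jordan block J_2(-2): exp(t · J_2(-2)) = e^(-2t)·(I + t·N), where N is the 2×2 nilpotent shift.

After assembling e^{tJ} and conjugating by P, we get:

e^{tM} =
  [-2*t*exp(-2*t) + exp(-2*t), -4*t*exp(-2*t)]
  [t*exp(-2*t), 2*t*exp(-2*t) + exp(-2*t)]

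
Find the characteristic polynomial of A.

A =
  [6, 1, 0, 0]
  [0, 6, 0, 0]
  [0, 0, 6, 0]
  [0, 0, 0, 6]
x^4 - 24*x^3 + 216*x^2 - 864*x + 1296

Expanding det(x·I − A) (e.g. by cofactor expansion or by noting that A is similar to its Jordan form J, which has the same characteristic polynomial as A) gives
  χ_A(x) = x^4 - 24*x^3 + 216*x^2 - 864*x + 1296
which factors as (x - 6)^4. The eigenvalues (with algebraic multiplicities) are λ = 6 with multiplicity 4.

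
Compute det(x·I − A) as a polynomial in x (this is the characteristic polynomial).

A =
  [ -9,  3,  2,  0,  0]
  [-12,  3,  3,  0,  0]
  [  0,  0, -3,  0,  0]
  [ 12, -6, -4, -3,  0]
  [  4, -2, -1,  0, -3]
x^5 + 15*x^4 + 90*x^3 + 270*x^2 + 405*x + 243

Expanding det(x·I − A) (e.g. by cofactor expansion or by noting that A is similar to its Jordan form J, which has the same characteristic polynomial as A) gives
  χ_A(x) = x^5 + 15*x^4 + 90*x^3 + 270*x^2 + 405*x + 243
which factors as (x + 3)^5. The eigenvalues (with algebraic multiplicities) are λ = -3 with multiplicity 5.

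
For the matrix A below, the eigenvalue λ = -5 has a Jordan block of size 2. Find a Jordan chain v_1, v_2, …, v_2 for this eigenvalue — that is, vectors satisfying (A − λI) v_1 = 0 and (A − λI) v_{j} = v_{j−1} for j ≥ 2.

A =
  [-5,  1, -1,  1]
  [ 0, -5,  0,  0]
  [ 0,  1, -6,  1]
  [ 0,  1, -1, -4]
A Jordan chain for λ = -5 of length 2:
v_1 = (1, 0, 1, 1)ᵀ
v_2 = (0, 1, 0, 0)ᵀ

Let N = A − (-5)·I. We want v_2 with N^2 v_2 = 0 but N^1 v_2 ≠ 0; then v_{j-1} := N · v_j for j = 2, …, 2.

Pick v_2 = (0, 1, 0, 0)ᵀ.
Then v_1 = N · v_2 = (1, 0, 1, 1)ᵀ.

Sanity check: (A − (-5)·I) v_1 = (0, 0, 0, 0)ᵀ = 0. ✓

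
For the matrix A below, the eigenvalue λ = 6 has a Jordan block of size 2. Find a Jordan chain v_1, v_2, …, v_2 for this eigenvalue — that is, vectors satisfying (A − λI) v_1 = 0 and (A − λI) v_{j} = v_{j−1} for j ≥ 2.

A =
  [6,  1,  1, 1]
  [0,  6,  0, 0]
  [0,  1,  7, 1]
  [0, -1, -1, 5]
A Jordan chain for λ = 6 of length 2:
v_1 = (1, 0, 1, -1)ᵀ
v_2 = (0, 1, 0, 0)ᵀ

Let N = A − (6)·I. We want v_2 with N^2 v_2 = 0 but N^1 v_2 ≠ 0; then v_{j-1} := N · v_j for j = 2, …, 2.

Pick v_2 = (0, 1, 0, 0)ᵀ.
Then v_1 = N · v_2 = (1, 0, 1, -1)ᵀ.

Sanity check: (A − (6)·I) v_1 = (0, 0, 0, 0)ᵀ = 0. ✓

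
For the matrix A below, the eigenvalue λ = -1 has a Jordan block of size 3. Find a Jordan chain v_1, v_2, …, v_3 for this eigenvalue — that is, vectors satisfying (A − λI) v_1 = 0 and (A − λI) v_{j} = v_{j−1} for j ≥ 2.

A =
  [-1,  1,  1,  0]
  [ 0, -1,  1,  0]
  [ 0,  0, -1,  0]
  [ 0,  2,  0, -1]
A Jordan chain for λ = -1 of length 3:
v_1 = (1, 0, 0, 2)ᵀ
v_2 = (1, 1, 0, 0)ᵀ
v_3 = (0, 0, 1, 0)ᵀ

Let N = A − (-1)·I. We want v_3 with N^3 v_3 = 0 but N^2 v_3 ≠ 0; then v_{j-1} := N · v_j for j = 3, …, 2.

Pick v_3 = (0, 0, 1, 0)ᵀ.
Then v_2 = N · v_3 = (1, 1, 0, 0)ᵀ.
Then v_1 = N · v_2 = (1, 0, 0, 2)ᵀ.

Sanity check: (A − (-1)·I) v_1 = (0, 0, 0, 0)ᵀ = 0. ✓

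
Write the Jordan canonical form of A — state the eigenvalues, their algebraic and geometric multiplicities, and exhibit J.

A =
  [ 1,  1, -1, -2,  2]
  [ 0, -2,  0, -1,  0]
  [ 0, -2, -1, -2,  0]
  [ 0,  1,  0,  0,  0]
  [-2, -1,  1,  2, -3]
J_3(-1) ⊕ J_1(-1) ⊕ J_1(-1)

The characteristic polynomial is
  det(x·I − A) = x^5 + 5*x^4 + 10*x^3 + 10*x^2 + 5*x + 1 = (x + 1)^5

Eigenvalues and multiplicities (the geometric multiplicity of λ is n − rank(A − λI), which equals the number of Jordan blocks for λ):
  λ = -1: algebraic multiplicity = 5, geometric multiplicity = 3

Determining the block sizes for each eigenvalue:
  λ = -1: with am = 5 and gm = 3, the partition is not yet determined (e.g. several partitions of 5 into 3 parts exist). Let N = A − (-1)·I. Computing rank(N^1) = 2, rank(N^2) = 1, rank(N^3) = 0; the number of blocks of size ≥ j is rank(N^{j−1}) − rank(N^j), giving [3, 1, 1]. So we have 1 block(s) of size 3, 2 block(s) of size 1 → block sizes [3, 1, 1]

Assembling the blocks gives a Jordan form
J =
  [-1,  1,  0,  0,  0]
  [ 0, -1,  1,  0,  0]
  [ 0,  0, -1,  0,  0]
  [ 0,  0,  0, -1,  0]
  [ 0,  0,  0,  0, -1]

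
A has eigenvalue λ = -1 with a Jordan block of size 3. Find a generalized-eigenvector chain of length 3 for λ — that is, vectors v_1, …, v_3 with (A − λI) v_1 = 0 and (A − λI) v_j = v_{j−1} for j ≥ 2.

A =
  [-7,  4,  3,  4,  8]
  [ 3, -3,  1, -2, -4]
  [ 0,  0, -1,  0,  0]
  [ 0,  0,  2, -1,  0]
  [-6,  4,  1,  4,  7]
A Jordan chain for λ = -1 of length 3:
v_1 = (2, -1, 0, 0, 2)ᵀ
v_2 = (3, 1, 0, 2, 1)ᵀ
v_3 = (0, 0, 1, 0, 0)ᵀ

Let N = A − (-1)·I. We want v_3 with N^3 v_3 = 0 but N^2 v_3 ≠ 0; then v_{j-1} := N · v_j for j = 3, …, 2.

Pick v_3 = (0, 0, 1, 0, 0)ᵀ.
Then v_2 = N · v_3 = (3, 1, 0, 2, 1)ᵀ.
Then v_1 = N · v_2 = (2, -1, 0, 0, 2)ᵀ.

Sanity check: (A − (-1)·I) v_1 = (0, 0, 0, 0, 0)ᵀ = 0. ✓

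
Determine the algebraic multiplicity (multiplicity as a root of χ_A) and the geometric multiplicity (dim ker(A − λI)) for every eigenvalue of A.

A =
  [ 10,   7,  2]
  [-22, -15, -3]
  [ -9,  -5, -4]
λ = -3: alg = 3, geom = 1

Step 1 — factor the characteristic polynomial to read off the algebraic multiplicities:
  χ_A(x) = (x + 3)^3

Step 2 — compute geometric multiplicities via the rank-nullity identity g(λ) = n − rank(A − λI):
  rank(A − (-3)·I) = 2, so dim ker(A − (-3)·I) = n − 2 = 1

Summary:
  λ = -3: algebraic multiplicity = 3, geometric multiplicity = 1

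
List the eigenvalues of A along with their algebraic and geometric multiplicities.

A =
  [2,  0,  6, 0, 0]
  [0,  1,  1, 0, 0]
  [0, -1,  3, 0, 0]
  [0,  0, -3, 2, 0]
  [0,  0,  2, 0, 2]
λ = 2: alg = 5, geom = 3

Step 1 — factor the characteristic polynomial to read off the algebraic multiplicities:
  χ_A(x) = (x - 2)^5

Step 2 — compute geometric multiplicities via the rank-nullity identity g(λ) = n − rank(A − λI):
  rank(A − (2)·I) = 2, so dim ker(A − (2)·I) = n − 2 = 3

Summary:
  λ = 2: algebraic multiplicity = 5, geometric multiplicity = 3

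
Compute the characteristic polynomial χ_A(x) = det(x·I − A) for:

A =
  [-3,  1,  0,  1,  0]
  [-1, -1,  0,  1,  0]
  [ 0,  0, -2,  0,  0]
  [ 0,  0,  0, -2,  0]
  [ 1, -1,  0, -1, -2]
x^5 + 10*x^4 + 40*x^3 + 80*x^2 + 80*x + 32

Expanding det(x·I − A) (e.g. by cofactor expansion or by noting that A is similar to its Jordan form J, which has the same characteristic polynomial as A) gives
  χ_A(x) = x^5 + 10*x^4 + 40*x^3 + 80*x^2 + 80*x + 32
which factors as (x + 2)^5. The eigenvalues (with algebraic multiplicities) are λ = -2 with multiplicity 5.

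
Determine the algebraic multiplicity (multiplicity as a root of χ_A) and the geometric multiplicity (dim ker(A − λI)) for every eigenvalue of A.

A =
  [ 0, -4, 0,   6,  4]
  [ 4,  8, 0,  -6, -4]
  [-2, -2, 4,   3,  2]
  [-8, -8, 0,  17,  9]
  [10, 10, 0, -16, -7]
λ = 4: alg = 3, geom = 3; λ = 5: alg = 2, geom = 1

Step 1 — factor the characteristic polynomial to read off the algebraic multiplicities:
  χ_A(x) = (x - 5)^2*(x - 4)^3

Step 2 — compute geometric multiplicities via the rank-nullity identity g(λ) = n − rank(A − λI):
  rank(A − (4)·I) = 2, so dim ker(A − (4)·I) = n − 2 = 3
  rank(A − (5)·I) = 4, so dim ker(A − (5)·I) = n − 4 = 1

Summary:
  λ = 4: algebraic multiplicity = 3, geometric multiplicity = 3
  λ = 5: algebraic multiplicity = 2, geometric multiplicity = 1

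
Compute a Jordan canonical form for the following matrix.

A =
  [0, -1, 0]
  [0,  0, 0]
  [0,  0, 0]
J_2(0) ⊕ J_1(0)

The characteristic polynomial is
  det(x·I − A) = x^3

Eigenvalues and multiplicities (the geometric multiplicity of λ is n − rank(A − λI), which equals the number of Jordan blocks for λ):
  λ = 0: algebraic multiplicity = 3, geometric multiplicity = 2

Determining the block sizes for each eigenvalue:
  λ = 0: 2 blocks summing to 3 forces exactly one block of size 2 and the rest size 1 → block sizes [2, 1]

Assembling the blocks gives a Jordan form
J =
  [0, 1, 0]
  [0, 0, 0]
  [0, 0, 0]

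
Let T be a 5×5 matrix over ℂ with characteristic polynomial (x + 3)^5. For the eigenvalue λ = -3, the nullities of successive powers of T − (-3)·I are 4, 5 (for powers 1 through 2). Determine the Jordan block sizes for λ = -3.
Block sizes for λ = -3: [2, 1, 1, 1]

From the dimensions of kernels of powers, the number of Jordan blocks of size at least j is d_j − d_{j−1} where d_j = dim ker(N^j) (with d_0 = 0). Computing the differences gives [4, 1].
The number of blocks of size exactly k is (#blocks of size ≥ k) − (#blocks of size ≥ k + 1), so the partition is: 3 block(s) of size 1, 1 block(s) of size 2.
In nonincreasing order the block sizes are [2, 1, 1, 1].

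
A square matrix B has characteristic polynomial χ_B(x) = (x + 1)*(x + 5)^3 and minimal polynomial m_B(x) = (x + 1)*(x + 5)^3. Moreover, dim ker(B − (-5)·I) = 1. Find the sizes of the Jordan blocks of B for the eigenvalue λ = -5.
Block sizes for λ = -5: [3]

Step 1 — from the characteristic polynomial, algebraic multiplicity of λ = -5 is 3. From dim ker(B − (-5)·I) = 1, there are exactly 1 Jordan blocks for λ = -5.
Step 2 — from the minimal polynomial, the factor (x + 5)^3 tells us the largest block for λ = -5 has size 3.
Step 3 — with total size 3, 1 blocks, and largest block 3, the block sizes (in nonincreasing order) are [3].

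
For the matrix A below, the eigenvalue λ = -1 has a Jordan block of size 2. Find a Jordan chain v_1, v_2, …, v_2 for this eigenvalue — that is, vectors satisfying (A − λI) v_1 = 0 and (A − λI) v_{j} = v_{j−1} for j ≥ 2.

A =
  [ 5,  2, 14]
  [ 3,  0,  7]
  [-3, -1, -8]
A Jordan chain for λ = -1 of length 2:
v_1 = (6, 3, -3)ᵀ
v_2 = (1, 0, 0)ᵀ

Let N = A − (-1)·I. We want v_2 with N^2 v_2 = 0 but N^1 v_2 ≠ 0; then v_{j-1} := N · v_j for j = 2, …, 2.

Pick v_2 = (1, 0, 0)ᵀ.
Then v_1 = N · v_2 = (6, 3, -3)ᵀ.

Sanity check: (A − (-1)·I) v_1 = (0, 0, 0)ᵀ = 0. ✓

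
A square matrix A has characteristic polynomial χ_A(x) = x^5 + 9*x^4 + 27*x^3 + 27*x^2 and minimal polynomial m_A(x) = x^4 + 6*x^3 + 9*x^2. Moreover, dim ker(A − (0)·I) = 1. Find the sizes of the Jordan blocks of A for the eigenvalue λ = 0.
Block sizes for λ = 0: [2]

Step 1 — from the characteristic polynomial, algebraic multiplicity of λ = 0 is 2. From dim ker(A − (0)·I) = 1, there are exactly 1 Jordan blocks for λ = 0.
Step 2 — from the minimal polynomial, the factor (x − 0)^2 tells us the largest block for λ = 0 has size 2.
Step 3 — with total size 2, 1 blocks, and largest block 2, the block sizes (in nonincreasing order) are [2].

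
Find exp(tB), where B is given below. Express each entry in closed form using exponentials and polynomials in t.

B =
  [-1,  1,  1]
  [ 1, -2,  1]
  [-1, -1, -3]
e^{tB} =
  [t^2*exp(-2*t)/2 + t*exp(-2*t) + exp(-2*t), t*exp(-2*t), t^2*exp(-2*t)/2 + t*exp(-2*t)]
  [t*exp(-2*t), exp(-2*t), t*exp(-2*t)]
  [-t^2*exp(-2*t)/2 - t*exp(-2*t), -t*exp(-2*t), -t^2*exp(-2*t)/2 - t*exp(-2*t) + exp(-2*t)]

Strategy: write B = P · J · P⁻¹ where J is a Jordan canonical form, so e^{tB} = P · e^{tJ} · P⁻¹, and e^{tJ} can be computed block-by-block.

B has Jordan form
J =
  [-2,  1,  0]
  [ 0, -2,  1]
  [ 0,  0, -2]
(up to reordering of blocks).

Per-block formulas:
  For a 3×3 Jordan block J_3(-2): exp(t · J_3(-2)) = e^(-2t)·(I + t·N + (t^2/2)·N^2), where N is the 3×3 nilpotent shift.

After assembling e^{tJ} and conjugating by P, we get:

e^{tB} =
  [t^2*exp(-2*t)/2 + t*exp(-2*t) + exp(-2*t), t*exp(-2*t), t^2*exp(-2*t)/2 + t*exp(-2*t)]
  [t*exp(-2*t), exp(-2*t), t*exp(-2*t)]
  [-t^2*exp(-2*t)/2 - t*exp(-2*t), -t*exp(-2*t), -t^2*exp(-2*t)/2 - t*exp(-2*t) + exp(-2*t)]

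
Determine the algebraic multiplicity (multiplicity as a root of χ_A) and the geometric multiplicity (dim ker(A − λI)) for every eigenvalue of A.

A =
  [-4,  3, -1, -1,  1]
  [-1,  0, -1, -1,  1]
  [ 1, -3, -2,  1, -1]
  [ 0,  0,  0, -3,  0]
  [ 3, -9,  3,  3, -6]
λ = -3: alg = 5, geom = 4

Step 1 — factor the characteristic polynomial to read off the algebraic multiplicities:
  χ_A(x) = (x + 3)^5

Step 2 — compute geometric multiplicities via the rank-nullity identity g(λ) = n − rank(A − λI):
  rank(A − (-3)·I) = 1, so dim ker(A − (-3)·I) = n − 1 = 4

Summary:
  λ = -3: algebraic multiplicity = 5, geometric multiplicity = 4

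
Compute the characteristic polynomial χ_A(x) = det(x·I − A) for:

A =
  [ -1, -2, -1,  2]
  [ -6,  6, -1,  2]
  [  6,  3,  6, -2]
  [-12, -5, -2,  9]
x^4 - 20*x^3 + 150*x^2 - 500*x + 625

Expanding det(x·I − A) (e.g. by cofactor expansion or by noting that A is similar to its Jordan form J, which has the same characteristic polynomial as A) gives
  χ_A(x) = x^4 - 20*x^3 + 150*x^2 - 500*x + 625
which factors as (x - 5)^4. The eigenvalues (with algebraic multiplicities) are λ = 5 with multiplicity 4.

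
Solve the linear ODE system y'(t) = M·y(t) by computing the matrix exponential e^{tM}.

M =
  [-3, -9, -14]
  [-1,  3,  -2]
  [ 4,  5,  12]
e^{tM} =
  [t^2*exp(4*t) - 7*t*exp(4*t) + exp(4*t), t^2*exp(4*t) - 9*t*exp(4*t), 2*t^2*exp(4*t) - 14*t*exp(4*t)]
  [-t*exp(4*t), -t*exp(4*t) + exp(4*t), -2*t*exp(4*t)]
  [-t^2*exp(4*t)/2 + 4*t*exp(4*t), -t^2*exp(4*t)/2 + 5*t*exp(4*t), -t^2*exp(4*t) + 8*t*exp(4*t) + exp(4*t)]

Strategy: write M = P · J · P⁻¹ where J is a Jordan canonical form, so e^{tM} = P · e^{tJ} · P⁻¹, and e^{tJ} can be computed block-by-block.

M has Jordan form
J =
  [4, 1, 0]
  [0, 4, 1]
  [0, 0, 4]
(up to reordering of blocks).

Per-block formulas:
  For a 3×3 Jordan block J_3(4): exp(t · J_3(4)) = e^(4t)·(I + t·N + (t^2/2)·N^2), where N is the 3×3 nilpotent shift.

After assembling e^{tJ} and conjugating by P, we get:

e^{tM} =
  [t^2*exp(4*t) - 7*t*exp(4*t) + exp(4*t), t^2*exp(4*t) - 9*t*exp(4*t), 2*t^2*exp(4*t) - 14*t*exp(4*t)]
  [-t*exp(4*t), -t*exp(4*t) + exp(4*t), -2*t*exp(4*t)]
  [-t^2*exp(4*t)/2 + 4*t*exp(4*t), -t^2*exp(4*t)/2 + 5*t*exp(4*t), -t^2*exp(4*t) + 8*t*exp(4*t) + exp(4*t)]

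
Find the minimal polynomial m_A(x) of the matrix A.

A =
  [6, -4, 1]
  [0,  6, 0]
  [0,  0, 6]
x^2 - 12*x + 36

The characteristic polynomial is χ_A(x) = (x - 6)^3, so the eigenvalues are known. The minimal polynomial is
  m_A(x) = Π_λ (x − λ)^{k_λ}
where k_λ is the size of the *largest* Jordan block for λ (equivalently, the smallest k with (A − λI)^k v = 0 for every generalised eigenvector v of λ).

  λ = 6: largest Jordan block has size 2, contributing (x − 6)^2

So m_A(x) = (x - 6)^2 = x^2 - 12*x + 36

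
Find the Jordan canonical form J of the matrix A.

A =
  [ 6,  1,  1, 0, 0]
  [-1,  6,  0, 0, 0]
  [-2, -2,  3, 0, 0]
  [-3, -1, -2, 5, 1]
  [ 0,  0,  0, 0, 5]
J_3(5) ⊕ J_2(5)

The characteristic polynomial is
  det(x·I − A) = x^5 - 25*x^4 + 250*x^3 - 1250*x^2 + 3125*x - 3125 = (x - 5)^5

Eigenvalues and multiplicities (the geometric multiplicity of λ is n − rank(A − λI), which equals the number of Jordan blocks for λ):
  λ = 5: algebraic multiplicity = 5, geometric multiplicity = 2

Determining the block sizes for each eigenvalue:
  λ = 5: with am = 5 and gm = 2, the partition is not yet determined (e.g. several partitions of 5 into 2 parts exist). Let N = A − (5)·I. Computing rank(N^1) = 3, rank(N^2) = 1, rank(N^3) = 0; the number of blocks of size ≥ j is rank(N^{j−1}) − rank(N^j), giving [2, 2, 1]. So we have 1 block(s) of size 3, 1 block(s) of size 2 → block sizes [3, 2]

Assembling the blocks gives a Jordan form
J =
  [5, 1, 0, 0, 0]
  [0, 5, 1, 0, 0]
  [0, 0, 5, 0, 0]
  [0, 0, 0, 5, 1]
  [0, 0, 0, 0, 5]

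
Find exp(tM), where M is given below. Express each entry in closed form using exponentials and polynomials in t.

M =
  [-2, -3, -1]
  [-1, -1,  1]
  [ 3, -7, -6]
e^{tM} =
  [t^2*exp(-3*t)/2 + t*exp(-3*t) + exp(-3*t), -t^2*exp(-3*t) - 3*t*exp(-3*t), -t^2*exp(-3*t)/2 - t*exp(-3*t)]
  [-t*exp(-3*t), 2*t*exp(-3*t) + exp(-3*t), t*exp(-3*t)]
  [t^2*exp(-3*t)/2 + 3*t*exp(-3*t), -t^2*exp(-3*t) - 7*t*exp(-3*t), -t^2*exp(-3*t)/2 - 3*t*exp(-3*t) + exp(-3*t)]

Strategy: write M = P · J · P⁻¹ where J is a Jordan canonical form, so e^{tM} = P · e^{tJ} · P⁻¹, and e^{tJ} can be computed block-by-block.

M has Jordan form
J =
  [-3,  1,  0]
  [ 0, -3,  1]
  [ 0,  0, -3]
(up to reordering of blocks).

Per-block formulas:
  For a 3×3 Jordan block J_3(-3): exp(t · J_3(-3)) = e^(-3t)·(I + t·N + (t^2/2)·N^2), where N is the 3×3 nilpotent shift.

After assembling e^{tJ} and conjugating by P, we get:

e^{tM} =
  [t^2*exp(-3*t)/2 + t*exp(-3*t) + exp(-3*t), -t^2*exp(-3*t) - 3*t*exp(-3*t), -t^2*exp(-3*t)/2 - t*exp(-3*t)]
  [-t*exp(-3*t), 2*t*exp(-3*t) + exp(-3*t), t*exp(-3*t)]
  [t^2*exp(-3*t)/2 + 3*t*exp(-3*t), -t^2*exp(-3*t) - 7*t*exp(-3*t), -t^2*exp(-3*t)/2 - 3*t*exp(-3*t) + exp(-3*t)]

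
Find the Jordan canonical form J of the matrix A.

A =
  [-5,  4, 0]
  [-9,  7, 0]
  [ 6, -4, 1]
J_2(1) ⊕ J_1(1)

The characteristic polynomial is
  det(x·I − A) = x^3 - 3*x^2 + 3*x - 1 = (x - 1)^3

Eigenvalues and multiplicities (the geometric multiplicity of λ is n − rank(A − λI), which equals the number of Jordan blocks for λ):
  λ = 1: algebraic multiplicity = 3, geometric multiplicity = 2

Determining the block sizes for each eigenvalue:
  λ = 1: 2 blocks summing to 3 forces exactly one block of size 2 and the rest size 1 → block sizes [2, 1]

Assembling the blocks gives a Jordan form
J =
  [1, 1, 0]
  [0, 1, 0]
  [0, 0, 1]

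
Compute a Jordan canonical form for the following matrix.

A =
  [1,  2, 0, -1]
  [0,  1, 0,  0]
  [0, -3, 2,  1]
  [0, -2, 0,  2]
J_1(1) ⊕ J_1(1) ⊕ J_2(2)

The characteristic polynomial is
  det(x·I − A) = x^4 - 6*x^3 + 13*x^2 - 12*x + 4 = (x - 2)^2*(x - 1)^2

Eigenvalues and multiplicities (the geometric multiplicity of λ is n − rank(A − λI), which equals the number of Jordan blocks for λ):
  λ = 1: algebraic multiplicity = 2, geometric multiplicity = 2
  λ = 2: algebraic multiplicity = 2, geometric multiplicity = 1

Determining the block sizes for each eigenvalue:
  λ = 1: gm = am = 2, so every block has size 1 → block sizes [1, 1]
  λ = 2: one block (gm = 1), so the single block has size am = 2 → block sizes [2]

Assembling the blocks gives a Jordan form
J =
  [1, 0, 0, 0]
  [0, 1, 0, 0]
  [0, 0, 2, 1]
  [0, 0, 0, 2]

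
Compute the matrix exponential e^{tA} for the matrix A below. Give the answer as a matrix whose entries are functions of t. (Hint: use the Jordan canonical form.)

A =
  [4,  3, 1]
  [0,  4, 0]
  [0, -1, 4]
e^{tA} =
  [exp(4*t), -t^2*exp(4*t)/2 + 3*t*exp(4*t), t*exp(4*t)]
  [0, exp(4*t), 0]
  [0, -t*exp(4*t), exp(4*t)]

Strategy: write A = P · J · P⁻¹ where J is a Jordan canonical form, so e^{tA} = P · e^{tJ} · P⁻¹, and e^{tJ} can be computed block-by-block.

A has Jordan form
J =
  [4, 1, 0]
  [0, 4, 1]
  [0, 0, 4]
(up to reordering of blocks).

Per-block formulas:
  For a 3×3 Jordan block J_3(4): exp(t · J_3(4)) = e^(4t)·(I + t·N + (t^2/2)·N^2), where N is the 3×3 nilpotent shift.

After assembling e^{tJ} and conjugating by P, we get:

e^{tA} =
  [exp(4*t), -t^2*exp(4*t)/2 + 3*t*exp(4*t), t*exp(4*t)]
  [0, exp(4*t), 0]
  [0, -t*exp(4*t), exp(4*t)]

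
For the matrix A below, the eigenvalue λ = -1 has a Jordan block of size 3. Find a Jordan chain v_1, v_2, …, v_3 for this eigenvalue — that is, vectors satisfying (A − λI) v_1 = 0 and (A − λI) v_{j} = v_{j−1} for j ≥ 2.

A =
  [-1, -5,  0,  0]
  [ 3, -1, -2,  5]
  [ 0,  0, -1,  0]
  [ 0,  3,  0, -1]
A Jordan chain for λ = -1 of length 3:
v_1 = (-15, 0, 0, 9)ᵀ
v_2 = (0, 3, 0, 0)ᵀ
v_3 = (1, 0, 0, 0)ᵀ

Let N = A − (-1)·I. We want v_3 with N^3 v_3 = 0 but N^2 v_3 ≠ 0; then v_{j-1} := N · v_j for j = 3, …, 2.

Pick v_3 = (1, 0, 0, 0)ᵀ.
Then v_2 = N · v_3 = (0, 3, 0, 0)ᵀ.
Then v_1 = N · v_2 = (-15, 0, 0, 9)ᵀ.

Sanity check: (A − (-1)·I) v_1 = (0, 0, 0, 0)ᵀ = 0. ✓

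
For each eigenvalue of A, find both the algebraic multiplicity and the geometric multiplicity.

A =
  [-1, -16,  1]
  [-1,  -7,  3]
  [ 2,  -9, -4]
λ = -4: alg = 3, geom = 1

Step 1 — factor the characteristic polynomial to read off the algebraic multiplicities:
  χ_A(x) = (x + 4)^3

Step 2 — compute geometric multiplicities via the rank-nullity identity g(λ) = n − rank(A − λI):
  rank(A − (-4)·I) = 2, so dim ker(A − (-4)·I) = n − 2 = 1

Summary:
  λ = -4: algebraic multiplicity = 3, geometric multiplicity = 1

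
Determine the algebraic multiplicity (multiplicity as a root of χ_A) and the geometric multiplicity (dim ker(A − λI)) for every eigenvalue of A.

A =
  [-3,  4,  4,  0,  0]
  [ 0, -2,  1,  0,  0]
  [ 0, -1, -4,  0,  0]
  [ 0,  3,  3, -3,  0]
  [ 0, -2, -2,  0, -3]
λ = -3: alg = 5, geom = 4

Step 1 — factor the characteristic polynomial to read off the algebraic multiplicities:
  χ_A(x) = (x + 3)^5

Step 2 — compute geometric multiplicities via the rank-nullity identity g(λ) = n − rank(A − λI):
  rank(A − (-3)·I) = 1, so dim ker(A − (-3)·I) = n − 1 = 4

Summary:
  λ = -3: algebraic multiplicity = 5, geometric multiplicity = 4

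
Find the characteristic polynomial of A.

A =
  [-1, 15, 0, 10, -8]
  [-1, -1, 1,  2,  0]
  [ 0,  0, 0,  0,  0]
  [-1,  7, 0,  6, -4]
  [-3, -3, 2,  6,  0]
x^5 - 4*x^4

Expanding det(x·I − A) (e.g. by cofactor expansion or by noting that A is similar to its Jordan form J, which has the same characteristic polynomial as A) gives
  χ_A(x) = x^5 - 4*x^4
which factors as x^4*(x - 4). The eigenvalues (with algebraic multiplicities) are λ = 0 with multiplicity 4, λ = 4 with multiplicity 1.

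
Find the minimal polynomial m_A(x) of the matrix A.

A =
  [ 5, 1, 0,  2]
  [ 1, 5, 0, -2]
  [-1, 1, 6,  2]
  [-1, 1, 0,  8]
x^2 - 12*x + 36

The characteristic polynomial is χ_A(x) = (x - 6)^4, so the eigenvalues are known. The minimal polynomial is
  m_A(x) = Π_λ (x − λ)^{k_λ}
where k_λ is the size of the *largest* Jordan block for λ (equivalently, the smallest k with (A − λI)^k v = 0 for every generalised eigenvector v of λ).

  λ = 6: largest Jordan block has size 2, contributing (x − 6)^2

So m_A(x) = (x - 6)^2 = x^2 - 12*x + 36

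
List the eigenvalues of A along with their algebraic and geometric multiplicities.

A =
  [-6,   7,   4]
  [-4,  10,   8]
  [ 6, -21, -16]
λ = -4: alg = 3, geom = 2

Step 1 — factor the characteristic polynomial to read off the algebraic multiplicities:
  χ_A(x) = (x + 4)^3

Step 2 — compute geometric multiplicities via the rank-nullity identity g(λ) = n − rank(A − λI):
  rank(A − (-4)·I) = 1, so dim ker(A − (-4)·I) = n − 1 = 2

Summary:
  λ = -4: algebraic multiplicity = 3, geometric multiplicity = 2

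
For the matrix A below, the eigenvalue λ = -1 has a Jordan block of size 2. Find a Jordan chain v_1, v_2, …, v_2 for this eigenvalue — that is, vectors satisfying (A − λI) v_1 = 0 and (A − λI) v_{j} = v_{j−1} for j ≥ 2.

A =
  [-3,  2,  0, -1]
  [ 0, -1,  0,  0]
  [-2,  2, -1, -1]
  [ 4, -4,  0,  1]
A Jordan chain for λ = -1 of length 2:
v_1 = (-2, 0, -2, 4)ᵀ
v_2 = (1, 0, 0, 0)ᵀ

Let N = A − (-1)·I. We want v_2 with N^2 v_2 = 0 but N^1 v_2 ≠ 0; then v_{j-1} := N · v_j for j = 2, …, 2.

Pick v_2 = (1, 0, 0, 0)ᵀ.
Then v_1 = N · v_2 = (-2, 0, -2, 4)ᵀ.

Sanity check: (A − (-1)·I) v_1 = (0, 0, 0, 0)ᵀ = 0. ✓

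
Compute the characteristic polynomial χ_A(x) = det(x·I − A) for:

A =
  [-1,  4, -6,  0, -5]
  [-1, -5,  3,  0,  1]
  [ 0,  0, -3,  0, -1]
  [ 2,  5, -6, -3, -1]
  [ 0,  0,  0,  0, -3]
x^5 + 15*x^4 + 90*x^3 + 270*x^2 + 405*x + 243

Expanding det(x·I − A) (e.g. by cofactor expansion or by noting that A is similar to its Jordan form J, which has the same characteristic polynomial as A) gives
  χ_A(x) = x^5 + 15*x^4 + 90*x^3 + 270*x^2 + 405*x + 243
which factors as (x + 3)^5. The eigenvalues (with algebraic multiplicities) are λ = -3 with multiplicity 5.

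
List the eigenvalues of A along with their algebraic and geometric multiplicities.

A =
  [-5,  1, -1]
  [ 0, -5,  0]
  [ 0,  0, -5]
λ = -5: alg = 3, geom = 2

Step 1 — factor the characteristic polynomial to read off the algebraic multiplicities:
  χ_A(x) = (x + 5)^3

Step 2 — compute geometric multiplicities via the rank-nullity identity g(λ) = n − rank(A − λI):
  rank(A − (-5)·I) = 1, so dim ker(A − (-5)·I) = n − 1 = 2

Summary:
  λ = -5: algebraic multiplicity = 3, geometric multiplicity = 2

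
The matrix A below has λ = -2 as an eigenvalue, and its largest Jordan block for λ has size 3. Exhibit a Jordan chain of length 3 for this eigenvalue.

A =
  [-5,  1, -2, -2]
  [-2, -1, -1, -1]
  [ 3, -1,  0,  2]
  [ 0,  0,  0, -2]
A Jordan chain for λ = -2 of length 3:
v_1 = (1, 1, -1, 0)ᵀ
v_2 = (-3, -2, 3, 0)ᵀ
v_3 = (1, 0, 0, 0)ᵀ

Let N = A − (-2)·I. We want v_3 with N^3 v_3 = 0 but N^2 v_3 ≠ 0; then v_{j-1} := N · v_j for j = 3, …, 2.

Pick v_3 = (1, 0, 0, 0)ᵀ.
Then v_2 = N · v_3 = (-3, -2, 3, 0)ᵀ.
Then v_1 = N · v_2 = (1, 1, -1, 0)ᵀ.

Sanity check: (A − (-2)·I) v_1 = (0, 0, 0, 0)ᵀ = 0. ✓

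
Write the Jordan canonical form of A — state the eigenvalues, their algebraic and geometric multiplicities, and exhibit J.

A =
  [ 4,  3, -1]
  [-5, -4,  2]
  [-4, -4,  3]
J_3(1)

The characteristic polynomial is
  det(x·I − A) = x^3 - 3*x^2 + 3*x - 1 = (x - 1)^3

Eigenvalues and multiplicities (the geometric multiplicity of λ is n − rank(A − λI), which equals the number of Jordan blocks for λ):
  λ = 1: algebraic multiplicity = 3, geometric multiplicity = 1

Determining the block sizes for each eigenvalue:
  λ = 1: one block (gm = 1), so the single block has size am = 3 → block sizes [3]

Assembling the blocks gives a Jordan form
J =
  [1, 1, 0]
  [0, 1, 1]
  [0, 0, 1]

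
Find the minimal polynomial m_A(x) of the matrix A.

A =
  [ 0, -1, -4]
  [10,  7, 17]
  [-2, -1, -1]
x^3 - 6*x^2 + 12*x - 8

The characteristic polynomial is χ_A(x) = (x - 2)^3, so the eigenvalues are known. The minimal polynomial is
  m_A(x) = Π_λ (x − λ)^{k_λ}
where k_λ is the size of the *largest* Jordan block for λ (equivalently, the smallest k with (A − λI)^k v = 0 for every generalised eigenvector v of λ).

  λ = 2: largest Jordan block has size 3, contributing (x − 2)^3

So m_A(x) = (x - 2)^3 = x^3 - 6*x^2 + 12*x - 8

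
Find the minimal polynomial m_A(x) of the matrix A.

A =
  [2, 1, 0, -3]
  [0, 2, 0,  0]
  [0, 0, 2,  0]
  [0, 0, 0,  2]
x^2 - 4*x + 4

The characteristic polynomial is χ_A(x) = (x - 2)^4, so the eigenvalues are known. The minimal polynomial is
  m_A(x) = Π_λ (x − λ)^{k_λ}
where k_λ is the size of the *largest* Jordan block for λ (equivalently, the smallest k with (A − λI)^k v = 0 for every generalised eigenvector v of λ).

  λ = 2: largest Jordan block has size 2, contributing (x − 2)^2

So m_A(x) = (x - 2)^2 = x^2 - 4*x + 4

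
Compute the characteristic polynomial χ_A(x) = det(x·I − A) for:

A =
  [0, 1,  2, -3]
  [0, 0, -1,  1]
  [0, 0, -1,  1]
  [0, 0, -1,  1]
x^4

Expanding det(x·I − A) (e.g. by cofactor expansion or by noting that A is similar to its Jordan form J, which has the same characteristic polynomial as A) gives
  χ_A(x) = x^4
which factors as x^4. The eigenvalues (with algebraic multiplicities) are λ = 0 with multiplicity 4.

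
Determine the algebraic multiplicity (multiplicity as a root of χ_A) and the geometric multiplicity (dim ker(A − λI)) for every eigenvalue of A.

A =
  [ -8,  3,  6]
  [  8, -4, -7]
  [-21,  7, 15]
λ = 1: alg = 3, geom = 1

Step 1 — factor the characteristic polynomial to read off the algebraic multiplicities:
  χ_A(x) = (x - 1)^3

Step 2 — compute geometric multiplicities via the rank-nullity identity g(λ) = n − rank(A − λI):
  rank(A − (1)·I) = 2, so dim ker(A − (1)·I) = n − 2 = 1

Summary:
  λ = 1: algebraic multiplicity = 3, geometric multiplicity = 1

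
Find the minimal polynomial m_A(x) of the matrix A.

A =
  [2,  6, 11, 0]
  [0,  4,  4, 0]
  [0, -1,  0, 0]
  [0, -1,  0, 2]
x^3 - 6*x^2 + 12*x - 8

The characteristic polynomial is χ_A(x) = (x - 2)^4, so the eigenvalues are known. The minimal polynomial is
  m_A(x) = Π_λ (x − λ)^{k_λ}
where k_λ is the size of the *largest* Jordan block for λ (equivalently, the smallest k with (A − λI)^k v = 0 for every generalised eigenvector v of λ).

  λ = 2: largest Jordan block has size 3, contributing (x − 2)^3

So m_A(x) = (x - 2)^3 = x^3 - 6*x^2 + 12*x - 8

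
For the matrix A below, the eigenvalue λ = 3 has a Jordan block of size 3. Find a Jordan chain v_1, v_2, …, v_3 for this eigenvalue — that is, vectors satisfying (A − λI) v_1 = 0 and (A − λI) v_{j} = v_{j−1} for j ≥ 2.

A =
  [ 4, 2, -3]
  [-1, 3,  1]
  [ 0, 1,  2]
A Jordan chain for λ = 3 of length 3:
v_1 = (-1, -1, -1)ᵀ
v_2 = (1, -1, 0)ᵀ
v_3 = (1, 0, 0)ᵀ

Let N = A − (3)·I. We want v_3 with N^3 v_3 = 0 but N^2 v_3 ≠ 0; then v_{j-1} := N · v_j for j = 3, …, 2.

Pick v_3 = (1, 0, 0)ᵀ.
Then v_2 = N · v_3 = (1, -1, 0)ᵀ.
Then v_1 = N · v_2 = (-1, -1, -1)ᵀ.

Sanity check: (A − (3)·I) v_1 = (0, 0, 0)ᵀ = 0. ✓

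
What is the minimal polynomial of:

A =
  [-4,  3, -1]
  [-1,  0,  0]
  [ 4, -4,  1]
x^3 + 3*x^2 + 3*x + 1

The characteristic polynomial is χ_A(x) = (x + 1)^3, so the eigenvalues are known. The minimal polynomial is
  m_A(x) = Π_λ (x − λ)^{k_λ}
where k_λ is the size of the *largest* Jordan block for λ (equivalently, the smallest k with (A − λI)^k v = 0 for every generalised eigenvector v of λ).

  λ = -1: largest Jordan block has size 3, contributing (x + 1)^3

So m_A(x) = (x + 1)^3 = x^3 + 3*x^2 + 3*x + 1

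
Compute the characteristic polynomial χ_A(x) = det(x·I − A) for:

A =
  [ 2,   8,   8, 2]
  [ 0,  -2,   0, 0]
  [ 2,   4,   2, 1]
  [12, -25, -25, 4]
x^4 - 6*x^3 - 11*x^2 + 60*x + 100

Expanding det(x·I − A) (e.g. by cofactor expansion or by noting that A is similar to its Jordan form J, which has the same characteristic polynomial as A) gives
  χ_A(x) = x^4 - 6*x^3 - 11*x^2 + 60*x + 100
which factors as (x - 5)^2*(x + 2)^2. The eigenvalues (with algebraic multiplicities) are λ = -2 with multiplicity 2, λ = 5 with multiplicity 2.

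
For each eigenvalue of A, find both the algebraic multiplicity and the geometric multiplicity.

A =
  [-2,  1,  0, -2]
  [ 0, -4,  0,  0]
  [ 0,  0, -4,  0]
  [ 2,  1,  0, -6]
λ = -4: alg = 4, geom = 3

Step 1 — factor the characteristic polynomial to read off the algebraic multiplicities:
  χ_A(x) = (x + 4)^4

Step 2 — compute geometric multiplicities via the rank-nullity identity g(λ) = n − rank(A − λI):
  rank(A − (-4)·I) = 1, so dim ker(A − (-4)·I) = n − 1 = 3

Summary:
  λ = -4: algebraic multiplicity = 4, geometric multiplicity = 3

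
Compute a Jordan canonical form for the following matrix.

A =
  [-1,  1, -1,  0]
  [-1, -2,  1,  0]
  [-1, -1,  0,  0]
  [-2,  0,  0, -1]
J_3(-1) ⊕ J_1(-1)

The characteristic polynomial is
  det(x·I − A) = x^4 + 4*x^3 + 6*x^2 + 4*x + 1 = (x + 1)^4

Eigenvalues and multiplicities (the geometric multiplicity of λ is n − rank(A − λI), which equals the number of Jordan blocks for λ):
  λ = -1: algebraic multiplicity = 4, geometric multiplicity = 2

Determining the block sizes for each eigenvalue:
  λ = -1: with am = 4 and gm = 2, the partition is not yet determined (e.g. several partitions of 4 into 2 parts exist). Let N = A − (-1)·I. Computing rank(N^1) = 2, rank(N^2) = 1, rank(N^3) = 0; the number of blocks of size ≥ j is rank(N^{j−1}) − rank(N^j), giving [2, 1, 1]. So we have 1 block(s) of size 3, 1 block(s) of size 1 → block sizes [3, 1]

Assembling the blocks gives a Jordan form
J =
  [-1,  1,  0,  0]
  [ 0, -1,  1,  0]
  [ 0,  0, -1,  0]
  [ 0,  0,  0, -1]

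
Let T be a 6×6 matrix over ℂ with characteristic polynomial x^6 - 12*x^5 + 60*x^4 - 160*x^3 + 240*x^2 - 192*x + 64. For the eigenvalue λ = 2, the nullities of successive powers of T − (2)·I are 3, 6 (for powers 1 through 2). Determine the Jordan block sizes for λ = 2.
Block sizes for λ = 2: [2, 2, 2]

From the dimensions of kernels of powers, the number of Jordan blocks of size at least j is d_j − d_{j−1} where d_j = dim ker(N^j) (with d_0 = 0). Computing the differences gives [3, 3].
The number of blocks of size exactly k is (#blocks of size ≥ k) − (#blocks of size ≥ k + 1), so the partition is: 3 block(s) of size 2.
In nonincreasing order the block sizes are [2, 2, 2].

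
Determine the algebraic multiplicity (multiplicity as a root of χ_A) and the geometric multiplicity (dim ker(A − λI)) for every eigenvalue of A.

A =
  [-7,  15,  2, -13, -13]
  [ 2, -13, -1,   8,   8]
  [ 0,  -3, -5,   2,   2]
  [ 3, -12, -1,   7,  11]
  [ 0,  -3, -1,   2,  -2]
λ = -4: alg = 5, geom = 3

Step 1 — factor the characteristic polynomial to read off the algebraic multiplicities:
  χ_A(x) = (x + 4)^5

Step 2 — compute geometric multiplicities via the rank-nullity identity g(λ) = n − rank(A − λI):
  rank(A − (-4)·I) = 2, so dim ker(A − (-4)·I) = n − 2 = 3

Summary:
  λ = -4: algebraic multiplicity = 5, geometric multiplicity = 3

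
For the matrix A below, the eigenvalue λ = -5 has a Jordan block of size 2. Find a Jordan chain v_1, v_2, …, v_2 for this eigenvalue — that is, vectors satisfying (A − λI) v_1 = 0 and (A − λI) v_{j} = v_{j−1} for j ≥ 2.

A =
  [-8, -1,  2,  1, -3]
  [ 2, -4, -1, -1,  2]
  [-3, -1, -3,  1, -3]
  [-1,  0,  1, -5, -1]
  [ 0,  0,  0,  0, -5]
A Jordan chain for λ = -5 of length 2:
v_1 = (-3, 2, -3, -1, 0)ᵀ
v_2 = (1, 0, 0, 0, 0)ᵀ

Let N = A − (-5)·I. We want v_2 with N^2 v_2 = 0 but N^1 v_2 ≠ 0; then v_{j-1} := N · v_j for j = 2, …, 2.

Pick v_2 = (1, 0, 0, 0, 0)ᵀ.
Then v_1 = N · v_2 = (-3, 2, -3, -1, 0)ᵀ.

Sanity check: (A − (-5)·I) v_1 = (0, 0, 0, 0, 0)ᵀ = 0. ✓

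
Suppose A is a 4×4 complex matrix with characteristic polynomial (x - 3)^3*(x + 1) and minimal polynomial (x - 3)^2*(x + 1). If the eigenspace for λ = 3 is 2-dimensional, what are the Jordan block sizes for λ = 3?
Block sizes for λ = 3: [2, 1]

Step 1 — from the characteristic polynomial, algebraic multiplicity of λ = 3 is 3. From dim ker(A − (3)·I) = 2, there are exactly 2 Jordan blocks for λ = 3.
Step 2 — from the minimal polynomial, the factor (x − 3)^2 tells us the largest block for λ = 3 has size 2.
Step 3 — with total size 3, 2 blocks, and largest block 2, the block sizes (in nonincreasing order) are [2, 1].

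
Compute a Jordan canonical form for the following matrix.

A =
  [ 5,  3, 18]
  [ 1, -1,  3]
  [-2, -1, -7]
J_3(-1)

The characteristic polynomial is
  det(x·I − A) = x^3 + 3*x^2 + 3*x + 1 = (x + 1)^3

Eigenvalues and multiplicities (the geometric multiplicity of λ is n − rank(A − λI), which equals the number of Jordan blocks for λ):
  λ = -1: algebraic multiplicity = 3, geometric multiplicity = 1

Determining the block sizes for each eigenvalue:
  λ = -1: one block (gm = 1), so the single block has size am = 3 → block sizes [3]

Assembling the blocks gives a Jordan form
J =
  [-1,  1,  0]
  [ 0, -1,  1]
  [ 0,  0, -1]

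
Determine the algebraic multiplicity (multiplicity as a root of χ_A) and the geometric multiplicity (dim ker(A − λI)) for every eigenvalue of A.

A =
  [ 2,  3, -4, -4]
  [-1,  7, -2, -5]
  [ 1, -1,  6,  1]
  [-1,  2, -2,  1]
λ = 4: alg = 4, geom = 2

Step 1 — factor the characteristic polynomial to read off the algebraic multiplicities:
  χ_A(x) = (x - 4)^4

Step 2 — compute geometric multiplicities via the rank-nullity identity g(λ) = n − rank(A − λI):
  rank(A − (4)·I) = 2, so dim ker(A − (4)·I) = n − 2 = 2

Summary:
  λ = 4: algebraic multiplicity = 4, geometric multiplicity = 2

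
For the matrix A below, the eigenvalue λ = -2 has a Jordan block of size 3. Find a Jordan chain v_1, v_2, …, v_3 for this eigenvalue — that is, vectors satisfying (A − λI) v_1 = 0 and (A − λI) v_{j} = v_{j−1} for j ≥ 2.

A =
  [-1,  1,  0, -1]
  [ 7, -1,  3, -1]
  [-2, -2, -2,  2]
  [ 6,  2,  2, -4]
A Jordan chain for λ = -2 of length 3:
v_1 = (2, 2, -4, 4)ᵀ
v_2 = (1, 7, -2, 6)ᵀ
v_3 = (1, 0, 0, 0)ᵀ

Let N = A − (-2)·I. We want v_3 with N^3 v_3 = 0 but N^2 v_3 ≠ 0; then v_{j-1} := N · v_j for j = 3, …, 2.

Pick v_3 = (1, 0, 0, 0)ᵀ.
Then v_2 = N · v_3 = (1, 7, -2, 6)ᵀ.
Then v_1 = N · v_2 = (2, 2, -4, 4)ᵀ.

Sanity check: (A − (-2)·I) v_1 = (0, 0, 0, 0)ᵀ = 0. ✓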